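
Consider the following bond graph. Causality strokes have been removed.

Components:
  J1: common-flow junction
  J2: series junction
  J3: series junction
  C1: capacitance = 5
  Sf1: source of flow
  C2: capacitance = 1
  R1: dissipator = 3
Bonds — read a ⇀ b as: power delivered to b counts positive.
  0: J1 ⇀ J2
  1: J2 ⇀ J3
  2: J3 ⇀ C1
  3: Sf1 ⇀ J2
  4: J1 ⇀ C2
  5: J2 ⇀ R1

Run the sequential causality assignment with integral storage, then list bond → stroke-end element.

#0 stroke→J2
#1 stroke→J2
#2 stroke→J3
#3 stroke→Sf1
#4 stroke→J1
#5 stroke→J2

#3 |Sf1  (Sf1 fixes flow; stroke at Sf1)
#0 |J2  (J2: bond 3 brought flow, rest push out)
#1 |J2  (J2: bond 3 brought flow, rest push out)
#5 |J2  (J2: bond 3 brought flow, rest push out)
#2 |J3  (J3 flow already set via bond 1)
#4 |J1  (common-f at J1 fixed by 0)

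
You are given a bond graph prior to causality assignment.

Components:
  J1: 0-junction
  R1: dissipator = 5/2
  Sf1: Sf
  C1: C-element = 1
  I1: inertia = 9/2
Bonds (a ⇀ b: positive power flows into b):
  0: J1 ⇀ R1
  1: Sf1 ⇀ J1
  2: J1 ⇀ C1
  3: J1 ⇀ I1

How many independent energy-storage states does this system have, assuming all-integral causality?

#1 |Sf1  (source Sf1 imposes f)
#2 |J1  (prefer integral on C1)
#0 |R1  (J1: bond 2 brought effort, rest push out)
#3 |I1  (J1 effort already set via bond 2)

2  (C1, I1 all integral)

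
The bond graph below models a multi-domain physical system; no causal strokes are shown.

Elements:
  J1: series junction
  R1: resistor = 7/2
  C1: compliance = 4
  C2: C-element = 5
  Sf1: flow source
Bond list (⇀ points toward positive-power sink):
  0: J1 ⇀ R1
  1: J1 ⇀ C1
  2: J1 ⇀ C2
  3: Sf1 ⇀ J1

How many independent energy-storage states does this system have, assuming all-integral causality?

2  (C1, C2 all integral)

b3 stroke at Sf1  (Sf1: flow source, stroke at near end)
b0 stroke at J1  (J1: bond 3 brought flow, rest push out)
b1 stroke at J1  (1-jn J1 has f-setter on 3)
b2 stroke at J1  (J1: bond 3 brought flow, rest push out)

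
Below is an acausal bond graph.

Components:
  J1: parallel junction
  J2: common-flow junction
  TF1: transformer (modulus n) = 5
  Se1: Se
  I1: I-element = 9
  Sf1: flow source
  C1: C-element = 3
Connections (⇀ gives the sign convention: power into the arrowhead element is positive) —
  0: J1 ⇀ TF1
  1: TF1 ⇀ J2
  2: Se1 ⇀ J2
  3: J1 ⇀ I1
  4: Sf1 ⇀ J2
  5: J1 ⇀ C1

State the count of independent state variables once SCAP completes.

2  (C1, I1 all integral)

bond 2 stroke→J2  (Se1: effort source, stroke at far end)
bond 4 stroke→Sf1  (Sf1 (Sf) sets flow on bond)
bond 1 stroke→J2  (1-jn J2 has f-setter on 4)
bond 0 stroke→TF1  (TF1: transformer flips bond 1)
bond 3 stroke→I1  (I1: I, integral causality)
bond 5 stroke→J1  (only one effort-in slot at J1)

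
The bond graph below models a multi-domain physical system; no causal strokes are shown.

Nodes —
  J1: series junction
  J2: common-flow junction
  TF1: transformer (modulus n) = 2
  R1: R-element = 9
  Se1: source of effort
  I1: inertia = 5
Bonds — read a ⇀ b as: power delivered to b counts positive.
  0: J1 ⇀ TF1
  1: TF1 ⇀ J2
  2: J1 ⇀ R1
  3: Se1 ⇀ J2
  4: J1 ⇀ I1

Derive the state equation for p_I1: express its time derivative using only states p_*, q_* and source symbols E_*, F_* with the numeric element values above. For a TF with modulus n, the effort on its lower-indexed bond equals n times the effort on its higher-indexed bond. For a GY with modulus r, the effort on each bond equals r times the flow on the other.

#3 |J2  (source Se1 imposes e)
#1 |TF1  (J2: last free bond brings flow in)
#0 |J1  (through TF1, causality passes straight; one stroke at TF1)
#4 |I1  (I1 outputs flow p/I1)
#2 |J1  (J1 flow already set via bond 4)

dp_I1/dt = 2*E_Se1 - 9*p_I1/5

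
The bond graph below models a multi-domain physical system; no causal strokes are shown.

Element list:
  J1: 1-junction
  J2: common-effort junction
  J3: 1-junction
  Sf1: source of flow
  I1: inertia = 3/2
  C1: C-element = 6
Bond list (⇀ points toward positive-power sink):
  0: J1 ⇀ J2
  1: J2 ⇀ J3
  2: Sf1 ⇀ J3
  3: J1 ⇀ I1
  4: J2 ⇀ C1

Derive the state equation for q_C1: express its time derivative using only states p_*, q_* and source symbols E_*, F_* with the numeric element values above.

dq_C1/dt = -F_Sf1 + 2*p_I1/3

bond 2 →Sf1  (Sf1: flow source, stroke at near end)
bond 1 →J3  (common-f at J3 fixed by 2)
bond 3 →I1  (I1 integral (f out))
bond 0 →J1  (1-jn J1 has f-setter on 3)
bond 4 →J2  (closing 0-jn rule on J2)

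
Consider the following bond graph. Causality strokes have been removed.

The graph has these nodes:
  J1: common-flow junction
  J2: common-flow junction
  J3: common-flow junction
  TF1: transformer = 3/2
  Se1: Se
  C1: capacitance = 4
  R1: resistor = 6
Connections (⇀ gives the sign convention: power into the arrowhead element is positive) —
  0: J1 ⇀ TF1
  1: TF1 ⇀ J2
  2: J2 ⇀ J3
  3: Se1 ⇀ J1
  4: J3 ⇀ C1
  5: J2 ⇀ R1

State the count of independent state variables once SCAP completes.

1  (C1 all integral)

b3 →J1  (source Se1 imposes e)
b0 →TF1  (J1: last free bond brings flow in)
b1 →J2  (TF TF1: opposite of bond 0)
b4 →J3  (prefer integral on C1)
b2 →J2  (closing 1-jn rule on J3)
b5 →R1  (only one flow-in slot at J2)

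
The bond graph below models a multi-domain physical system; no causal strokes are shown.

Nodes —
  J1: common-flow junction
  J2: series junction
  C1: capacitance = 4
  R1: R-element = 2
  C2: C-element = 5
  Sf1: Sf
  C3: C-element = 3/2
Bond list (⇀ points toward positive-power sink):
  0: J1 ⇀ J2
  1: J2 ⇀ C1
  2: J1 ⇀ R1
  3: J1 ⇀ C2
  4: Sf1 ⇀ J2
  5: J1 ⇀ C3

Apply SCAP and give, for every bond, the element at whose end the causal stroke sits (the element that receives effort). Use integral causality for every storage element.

b4 |Sf1  (Sf1 fixes flow; stroke at Sf1)
b0 |J2  (common-f at J2 fixed by 4)
b1 |J2  (common-f at J2 fixed by 4)
b2 |J1  (1-jn J1 has f-setter on 0)
b3 |J1  (J1 flow already set via bond 0)
b5 |J1  (common-f at J1 fixed by 0)

#0 stroke at J2
#1 stroke at J2
#2 stroke at J1
#3 stroke at J1
#4 stroke at Sf1
#5 stroke at J1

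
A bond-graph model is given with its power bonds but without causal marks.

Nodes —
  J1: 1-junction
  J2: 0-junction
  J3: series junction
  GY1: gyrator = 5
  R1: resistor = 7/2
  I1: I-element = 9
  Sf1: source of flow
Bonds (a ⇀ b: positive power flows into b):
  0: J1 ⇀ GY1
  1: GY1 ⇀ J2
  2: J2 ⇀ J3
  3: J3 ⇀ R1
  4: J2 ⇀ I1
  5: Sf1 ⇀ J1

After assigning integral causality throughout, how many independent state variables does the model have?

#5 →Sf1  (Sf1 fixes flow; stroke at Sf1)
#0 →J1  (common-f at J1 fixed by 5)
#1 →J2  (GY GY1: same side as bond 0)
#2 →J3  (J2 effort already set via bond 1)
#4 →I1  (J2 effort already set via bond 1)
#3 →R1  (J3 needs exactly one f-in)

1  (I1 all integral)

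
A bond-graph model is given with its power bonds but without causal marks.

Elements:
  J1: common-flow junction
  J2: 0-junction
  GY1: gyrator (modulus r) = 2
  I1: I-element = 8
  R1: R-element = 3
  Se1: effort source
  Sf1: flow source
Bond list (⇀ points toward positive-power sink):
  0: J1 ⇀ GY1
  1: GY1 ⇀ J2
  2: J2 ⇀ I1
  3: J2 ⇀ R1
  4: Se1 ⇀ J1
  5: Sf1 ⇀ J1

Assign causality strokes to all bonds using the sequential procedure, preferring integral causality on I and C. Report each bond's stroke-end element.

b4 stroke at J1  (Se1: effort source, stroke at far end)
b5 stroke at Sf1  (source Sf1 imposes f)
b0 stroke at J1  (1-jn J1 has f-setter on 5)
b1 stroke at J2  (through GY1, causality inverts; strokes same side of GY1)
b2 stroke at I1  (common-e at J2 fixed by 1)
b3 stroke at R1  (J2 effort already set via bond 1)

bond 0 stroke at J1
bond 1 stroke at J2
bond 2 stroke at I1
bond 3 stroke at R1
bond 4 stroke at J1
bond 5 stroke at Sf1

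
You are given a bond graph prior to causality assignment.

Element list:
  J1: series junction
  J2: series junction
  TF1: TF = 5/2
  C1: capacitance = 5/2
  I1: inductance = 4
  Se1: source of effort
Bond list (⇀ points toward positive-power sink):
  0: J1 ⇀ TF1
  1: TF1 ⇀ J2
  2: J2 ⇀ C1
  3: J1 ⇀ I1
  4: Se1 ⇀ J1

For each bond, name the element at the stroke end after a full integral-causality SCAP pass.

bond 4 stroke→J1  (Se1 (Se) sets effort on bond)
bond 2 stroke→J2  (C1 outputs effort q/C1)
bond 1 stroke→TF1  (closing 1-jn rule on J2)
bond 0 stroke→J1  (TF TF1: opposite of bond 1)
bond 3 stroke→I1  (J1 needs exactly one f-in)

b0 stroke→J1
b1 stroke→TF1
b2 stroke→J2
b3 stroke→I1
b4 stroke→J1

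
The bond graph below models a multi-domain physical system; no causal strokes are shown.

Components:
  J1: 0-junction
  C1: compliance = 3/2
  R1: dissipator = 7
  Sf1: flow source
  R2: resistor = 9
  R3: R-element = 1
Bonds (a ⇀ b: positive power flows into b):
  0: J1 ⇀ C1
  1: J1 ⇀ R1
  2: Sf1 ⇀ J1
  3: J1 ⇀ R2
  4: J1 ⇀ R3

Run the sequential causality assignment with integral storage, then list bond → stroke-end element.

b0 |J1
b1 |R1
b2 |Sf1
b3 |R2
b4 |R3

b2 →Sf1  (source Sf1 imposes f)
b0 →J1  (C1: C, integral causality)
b1 →R1  (J1: bond 0 brought effort, rest push out)
b3 →R2  (J1: bond 0 brought effort, rest push out)
b4 →R3  (J1 effort already set via bond 0)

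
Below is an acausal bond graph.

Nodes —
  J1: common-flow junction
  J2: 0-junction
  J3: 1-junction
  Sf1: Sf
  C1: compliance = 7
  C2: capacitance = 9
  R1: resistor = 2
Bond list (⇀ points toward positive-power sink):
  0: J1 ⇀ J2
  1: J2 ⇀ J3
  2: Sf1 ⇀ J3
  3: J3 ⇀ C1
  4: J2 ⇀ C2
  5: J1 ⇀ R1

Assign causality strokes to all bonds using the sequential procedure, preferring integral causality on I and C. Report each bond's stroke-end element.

b2 stroke at Sf1  (Sf1: flow source, stroke at near end)
b1 stroke at J3  (J3: bond 2 brought flow, rest push out)
b3 stroke at J3  (J3: bond 2 brought flow, rest push out)
b4 stroke at J2  (prefer integral on C2)
b0 stroke at J1  (0-jn J2 has e-setter on 4)
b5 stroke at R1  (only one flow-in slot at J1)

bond 0 stroke→J1
bond 1 stroke→J3
bond 2 stroke→Sf1
bond 3 stroke→J3
bond 4 stroke→J2
bond 5 stroke→R1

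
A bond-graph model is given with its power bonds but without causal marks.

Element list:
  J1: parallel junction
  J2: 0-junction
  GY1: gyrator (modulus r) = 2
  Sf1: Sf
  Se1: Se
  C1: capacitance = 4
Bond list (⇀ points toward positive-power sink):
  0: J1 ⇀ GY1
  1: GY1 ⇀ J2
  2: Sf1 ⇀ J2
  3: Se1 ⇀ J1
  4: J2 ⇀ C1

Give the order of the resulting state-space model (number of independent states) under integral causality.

1  (C1 all integral)

b2 |Sf1  (Sf1 (Sf) sets flow on bond)
b3 |J1  (Se1: effort source, stroke at far end)
b0 |GY1  (common-e at J1 fixed by 3)
b1 |GY1  (through GY1, causality inverts; strokes same side of GY1)
b4 |J2  (closing 0-jn rule on J2)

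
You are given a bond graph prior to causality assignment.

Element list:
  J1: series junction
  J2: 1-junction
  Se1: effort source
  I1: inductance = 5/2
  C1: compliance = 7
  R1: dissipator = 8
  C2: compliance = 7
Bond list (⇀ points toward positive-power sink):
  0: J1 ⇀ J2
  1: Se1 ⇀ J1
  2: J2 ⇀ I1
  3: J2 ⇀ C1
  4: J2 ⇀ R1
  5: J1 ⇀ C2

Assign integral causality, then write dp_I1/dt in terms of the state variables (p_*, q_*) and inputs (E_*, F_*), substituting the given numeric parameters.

dp_I1/dt = E_Se1 - 16*p_I1/5 - q_C1/7 - q_C2/7

b1 stroke at J1  (Se1 (Se) sets effort on bond)
b2 stroke at I1  (I1 integral (f out))
b0 stroke at J2  (1-jn J2 has f-setter on 2)
b3 stroke at J2  (common-f at J2 fixed by 2)
b4 stroke at J2  (J2: bond 2 brought flow, rest push out)
b5 stroke at J1  (J1 flow already set via bond 0)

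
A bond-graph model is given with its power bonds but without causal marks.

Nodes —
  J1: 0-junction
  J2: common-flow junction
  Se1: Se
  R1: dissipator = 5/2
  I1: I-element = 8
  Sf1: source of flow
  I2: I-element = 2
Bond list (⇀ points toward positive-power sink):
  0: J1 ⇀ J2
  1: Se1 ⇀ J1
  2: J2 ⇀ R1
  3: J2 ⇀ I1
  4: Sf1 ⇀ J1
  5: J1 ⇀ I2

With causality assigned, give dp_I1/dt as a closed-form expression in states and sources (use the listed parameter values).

dp_I1/dt = E_Se1 - 5*p_I1/16

#1 |J1  (source Se1 imposes e)
#4 |Sf1  (Sf1 (Sf) sets flow on bond)
#0 |J2  (J1: bond 1 brought effort, rest push out)
#5 |I2  (J1: bond 1 brought effort, rest push out)
#3 |I1  (prefer integral on I1)
#2 |J2  (J2: bond 3 brought flow, rest push out)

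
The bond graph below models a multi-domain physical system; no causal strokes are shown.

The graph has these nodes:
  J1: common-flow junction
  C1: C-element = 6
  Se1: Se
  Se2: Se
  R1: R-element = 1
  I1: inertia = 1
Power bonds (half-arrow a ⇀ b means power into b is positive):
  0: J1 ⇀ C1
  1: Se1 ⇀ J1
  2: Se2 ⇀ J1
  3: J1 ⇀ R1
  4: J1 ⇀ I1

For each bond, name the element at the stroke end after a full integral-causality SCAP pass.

#0 stroke at J1
#1 stroke at J1
#2 stroke at J1
#3 stroke at J1
#4 stroke at I1

bond 1 stroke→J1  (Se1: effort source, stroke at far end)
bond 2 stroke→J1  (Se2: effort source, stroke at far end)
bond 0 stroke→J1  (C1: C, integral causality)
bond 4 stroke→I1  (prefer integral on I1)
bond 3 stroke→J1  (J1 flow already set via bond 4)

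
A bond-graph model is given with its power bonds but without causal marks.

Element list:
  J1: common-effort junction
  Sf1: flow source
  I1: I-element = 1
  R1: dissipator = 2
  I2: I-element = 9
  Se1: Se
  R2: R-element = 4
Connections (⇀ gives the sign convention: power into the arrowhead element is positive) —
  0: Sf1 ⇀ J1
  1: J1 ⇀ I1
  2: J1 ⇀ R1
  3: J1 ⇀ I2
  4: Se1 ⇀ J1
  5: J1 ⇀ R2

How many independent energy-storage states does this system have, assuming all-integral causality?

#0 stroke→Sf1  (Sf1: flow source, stroke at near end)
#4 stroke→J1  (Se1: effort source, stroke at far end)
#1 stroke→I1  (J1: bond 4 brought effort, rest push out)
#2 stroke→R1  (J1 effort already set via bond 4)
#3 stroke→I2  (J1: bond 4 brought effort, rest push out)
#5 stroke→R2  (0-jn J1 has e-setter on 4)

2  (I1, I2 all integral)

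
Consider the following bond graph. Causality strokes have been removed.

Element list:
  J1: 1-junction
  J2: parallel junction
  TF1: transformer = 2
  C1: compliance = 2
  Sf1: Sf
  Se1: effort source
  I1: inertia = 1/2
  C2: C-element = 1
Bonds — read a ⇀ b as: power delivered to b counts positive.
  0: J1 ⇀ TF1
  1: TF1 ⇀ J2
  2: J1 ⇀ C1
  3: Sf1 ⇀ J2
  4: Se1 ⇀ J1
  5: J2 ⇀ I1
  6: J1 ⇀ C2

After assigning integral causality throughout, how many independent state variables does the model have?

3  (C1, C2, I1 all integral)

bond 3 |Sf1  (source Sf1 imposes f)
bond 4 |J1  (Se1 (Se) sets effort on bond)
bond 2 |J1  (prefer integral on C1)
bond 5 |I1  (I1 outputs flow p/I1)
bond 1 |J2  (only one effort-in slot at J2)
bond 0 |TF1  (through TF1, causality passes straight; one stroke at TF1)
bond 6 |J1  (1-jn J1 has f-setter on 0)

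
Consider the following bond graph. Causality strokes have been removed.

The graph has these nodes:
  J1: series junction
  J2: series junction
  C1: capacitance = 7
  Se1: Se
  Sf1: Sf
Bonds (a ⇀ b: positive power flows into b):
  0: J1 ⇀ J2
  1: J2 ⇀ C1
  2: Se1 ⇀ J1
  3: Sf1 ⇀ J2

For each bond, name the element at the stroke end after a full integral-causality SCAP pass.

bond 2 stroke at J1  (Se1 fixes effort; stroke away)
bond 3 stroke at Sf1  (Sf1 (Sf) sets flow on bond)
bond 0 stroke at J2  (J1: last free bond brings flow in)
bond 1 stroke at J2  (J2: bond 3 brought flow, rest push out)

b0 stroke at J2
b1 stroke at J2
b2 stroke at J1
b3 stroke at Sf1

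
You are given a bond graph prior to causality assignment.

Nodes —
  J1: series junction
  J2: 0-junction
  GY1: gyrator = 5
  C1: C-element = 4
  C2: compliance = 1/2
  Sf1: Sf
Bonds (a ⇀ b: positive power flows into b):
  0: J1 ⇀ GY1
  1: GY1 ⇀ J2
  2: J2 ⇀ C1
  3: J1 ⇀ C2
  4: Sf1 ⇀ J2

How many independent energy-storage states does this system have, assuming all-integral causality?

b4 →Sf1  (Sf1 (Sf) sets flow on bond)
b2 →J2  (C1 outputs effort q/C1)
b1 →GY1  (0-jn J2 has e-setter on 2)
b0 →GY1  (GY1: gyrator matches bond 1)
b3 →J1  (J1 flow already set via bond 0)

2  (C1, C2 all integral)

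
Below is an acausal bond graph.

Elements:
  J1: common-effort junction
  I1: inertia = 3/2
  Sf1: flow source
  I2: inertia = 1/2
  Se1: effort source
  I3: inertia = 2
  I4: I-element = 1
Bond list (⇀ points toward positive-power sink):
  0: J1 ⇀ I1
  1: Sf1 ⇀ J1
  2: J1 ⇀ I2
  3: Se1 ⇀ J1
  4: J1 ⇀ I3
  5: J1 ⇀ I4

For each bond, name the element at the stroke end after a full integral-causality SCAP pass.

bond 0 stroke at I1
bond 1 stroke at Sf1
bond 2 stroke at I2
bond 3 stroke at J1
bond 4 stroke at I3
bond 5 stroke at I4

b1 →Sf1  (Sf1 (Sf) sets flow on bond)
b3 →J1  (Se1: effort source, stroke at far end)
b0 →I1  (common-e at J1 fixed by 3)
b2 →I2  (common-e at J1 fixed by 3)
b4 →I3  (common-e at J1 fixed by 3)
b5 →I4  (J1 effort already set via bond 3)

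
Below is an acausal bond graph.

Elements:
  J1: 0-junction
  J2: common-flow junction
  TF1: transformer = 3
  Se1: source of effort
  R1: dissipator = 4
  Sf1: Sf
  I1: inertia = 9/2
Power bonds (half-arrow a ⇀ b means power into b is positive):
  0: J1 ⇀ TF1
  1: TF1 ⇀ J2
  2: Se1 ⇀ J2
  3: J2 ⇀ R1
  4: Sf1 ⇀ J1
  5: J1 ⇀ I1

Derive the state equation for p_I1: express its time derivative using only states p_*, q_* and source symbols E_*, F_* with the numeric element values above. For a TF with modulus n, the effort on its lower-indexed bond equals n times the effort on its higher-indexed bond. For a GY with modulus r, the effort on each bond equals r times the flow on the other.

dp_I1/dt = -3*E_Se1 + 36*F_Sf1 - 8*p_I1

b2 stroke at J2  (Se1: effort source, stroke at far end)
b4 stroke at Sf1  (Sf1 (Sf) sets flow on bond)
b5 stroke at I1  (I1 integral (f out))
b0 stroke at J1  (only one effort-in slot at J1)
b1 stroke at TF1  (TF TF1: opposite of bond 0)
b3 stroke at J2  (common-f at J2 fixed by 1)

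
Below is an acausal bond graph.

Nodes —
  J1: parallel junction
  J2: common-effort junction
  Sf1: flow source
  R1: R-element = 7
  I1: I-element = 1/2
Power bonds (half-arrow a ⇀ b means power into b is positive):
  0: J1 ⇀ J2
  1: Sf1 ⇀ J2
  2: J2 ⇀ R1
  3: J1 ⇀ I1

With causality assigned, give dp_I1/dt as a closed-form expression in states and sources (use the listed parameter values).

dp_I1/dt = 7*F_Sf1 - 14*p_I1

bond 1 stroke at Sf1  (Sf1: flow source, stroke at near end)
bond 3 stroke at I1  (I1 integral (f out))
bond 0 stroke at J1  (closing 0-jn rule on J1)
bond 2 stroke at J2  (only one effort-in slot at J2)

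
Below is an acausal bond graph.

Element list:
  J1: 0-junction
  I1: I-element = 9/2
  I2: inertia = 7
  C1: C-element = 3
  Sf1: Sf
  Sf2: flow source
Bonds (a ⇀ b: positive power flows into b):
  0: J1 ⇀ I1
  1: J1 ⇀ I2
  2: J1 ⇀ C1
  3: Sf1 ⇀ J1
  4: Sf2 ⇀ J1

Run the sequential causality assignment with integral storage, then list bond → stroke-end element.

bond 0 →I1
bond 1 →I2
bond 2 →J1
bond 3 →Sf1
bond 4 →Sf2

b3 stroke at Sf1  (Sf1 fixes flow; stroke at Sf1)
b4 stroke at Sf2  (Sf2 fixes flow; stroke at Sf2)
b0 stroke at I1  (I1: I, integral causality)
b1 stroke at I2  (I2 outputs flow p/I2)
b2 stroke at J1  (J1: last free bond brings effort in)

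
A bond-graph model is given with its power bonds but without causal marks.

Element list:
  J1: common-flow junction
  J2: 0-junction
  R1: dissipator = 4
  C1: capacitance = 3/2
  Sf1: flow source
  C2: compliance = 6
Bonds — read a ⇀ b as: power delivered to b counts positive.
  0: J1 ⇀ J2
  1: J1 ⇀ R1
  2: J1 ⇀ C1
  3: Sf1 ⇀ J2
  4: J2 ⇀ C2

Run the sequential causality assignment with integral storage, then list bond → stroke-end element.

β0 |J1
β1 |R1
β2 |J1
β3 |Sf1
β4 |J2

#3 stroke→Sf1  (Sf1 (Sf) sets flow on bond)
#2 stroke→J1  (C1 outputs effort q/C1)
#4 stroke→J2  (C2 outputs effort q/C2)
#0 stroke→J1  (0-jn J2 has e-setter on 4)
#1 stroke→R1  (J1: last free bond brings flow in)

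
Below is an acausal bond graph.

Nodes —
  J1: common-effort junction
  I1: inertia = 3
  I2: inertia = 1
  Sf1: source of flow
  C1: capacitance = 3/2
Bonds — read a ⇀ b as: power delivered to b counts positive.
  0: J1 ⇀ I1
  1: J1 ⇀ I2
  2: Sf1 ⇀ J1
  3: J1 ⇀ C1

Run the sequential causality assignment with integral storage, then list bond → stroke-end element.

bond 0 →I1
bond 1 →I2
bond 2 →Sf1
bond 3 →J1

b2 |Sf1  (Sf1: flow source, stroke at near end)
b0 |I1  (I1 outputs flow p/I1)
b1 |I2  (I2 outputs flow p/I2)
b3 |J1  (only one effort-in slot at J1)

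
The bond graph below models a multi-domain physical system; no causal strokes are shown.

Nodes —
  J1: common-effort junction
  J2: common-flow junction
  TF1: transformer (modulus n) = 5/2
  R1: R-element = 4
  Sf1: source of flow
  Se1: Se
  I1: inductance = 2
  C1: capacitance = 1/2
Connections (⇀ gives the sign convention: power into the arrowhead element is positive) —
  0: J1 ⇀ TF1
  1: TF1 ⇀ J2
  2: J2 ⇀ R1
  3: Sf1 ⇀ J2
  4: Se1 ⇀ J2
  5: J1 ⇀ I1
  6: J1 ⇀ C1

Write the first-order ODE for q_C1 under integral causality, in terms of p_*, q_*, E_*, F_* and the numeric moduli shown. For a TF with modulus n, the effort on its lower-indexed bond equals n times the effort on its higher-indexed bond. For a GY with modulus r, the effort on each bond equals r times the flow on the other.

β3 →Sf1  (Sf1 fixes flow; stroke at Sf1)
β4 →J2  (source Se1 imposes e)
β1 →J2  (J2: bond 3 brought flow, rest push out)
β2 →J2  (J2 flow already set via bond 3)
β0 →TF1  (through TF1, causality passes straight; one stroke at TF1)
β5 →I1  (I1: I, integral causality)
β6 →J1  (closing 0-jn rule on J1)

dq_C1/dt = -2*F_Sf1/5 - p_I1/2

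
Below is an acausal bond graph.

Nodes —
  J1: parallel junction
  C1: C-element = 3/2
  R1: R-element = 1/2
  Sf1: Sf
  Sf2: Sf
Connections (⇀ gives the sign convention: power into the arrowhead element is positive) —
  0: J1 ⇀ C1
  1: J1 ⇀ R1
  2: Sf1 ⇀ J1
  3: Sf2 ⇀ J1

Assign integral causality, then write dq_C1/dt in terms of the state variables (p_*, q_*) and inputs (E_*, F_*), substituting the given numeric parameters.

dq_C1/dt = F_Sf1 + F_Sf2 - 4*q_C1/3

b2 →Sf1  (Sf1 (Sf) sets flow on bond)
b3 →Sf2  (Sf2 fixes flow; stroke at Sf2)
b0 →J1  (C1 outputs effort q/C1)
b1 →R1  (common-e at J1 fixed by 0)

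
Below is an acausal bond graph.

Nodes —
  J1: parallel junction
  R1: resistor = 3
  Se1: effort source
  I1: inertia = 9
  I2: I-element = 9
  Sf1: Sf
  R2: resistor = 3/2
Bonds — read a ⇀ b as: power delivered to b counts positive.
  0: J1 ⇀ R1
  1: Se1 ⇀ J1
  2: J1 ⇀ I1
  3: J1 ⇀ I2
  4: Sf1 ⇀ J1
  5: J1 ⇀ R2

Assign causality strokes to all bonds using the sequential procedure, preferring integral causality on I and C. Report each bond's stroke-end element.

b0 stroke at R1
b1 stroke at J1
b2 stroke at I1
b3 stroke at I2
b4 stroke at Sf1
b5 stroke at R2

#1 stroke at J1  (Se1: effort source, stroke at far end)
#4 stroke at Sf1  (Sf1: flow source, stroke at near end)
#0 stroke at R1  (0-jn J1 has e-setter on 1)
#2 stroke at I1  (J1: bond 1 brought effort, rest push out)
#3 stroke at I2  (common-e at J1 fixed by 1)
#5 stroke at R2  (J1: bond 1 brought effort, rest push out)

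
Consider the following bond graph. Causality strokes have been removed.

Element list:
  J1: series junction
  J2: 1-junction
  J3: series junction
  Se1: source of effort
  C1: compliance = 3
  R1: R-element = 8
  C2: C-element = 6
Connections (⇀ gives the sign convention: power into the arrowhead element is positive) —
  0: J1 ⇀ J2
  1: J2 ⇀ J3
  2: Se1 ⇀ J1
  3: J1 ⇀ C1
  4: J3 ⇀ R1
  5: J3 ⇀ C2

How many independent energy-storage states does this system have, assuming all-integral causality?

2  (C1, C2 all integral)

β2 →J1  (Se1: effort source, stroke at far end)
β3 →J1  (prefer integral on C1)
β0 →J2  (closing 1-jn rule on J1)
β1 →J3  (only one flow-in slot at J2)
β5 →J3  (prefer integral on C2)
β4 →R1  (J3 needs exactly one f-in)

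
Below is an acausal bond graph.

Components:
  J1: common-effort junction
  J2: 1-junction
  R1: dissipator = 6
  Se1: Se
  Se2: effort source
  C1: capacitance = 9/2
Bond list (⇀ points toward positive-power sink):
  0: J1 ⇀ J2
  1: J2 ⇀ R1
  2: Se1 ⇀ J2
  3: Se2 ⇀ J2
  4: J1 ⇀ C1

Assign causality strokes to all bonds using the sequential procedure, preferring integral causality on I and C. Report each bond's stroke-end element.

#2 stroke at J2  (source Se1 imposes e)
#3 stroke at J2  (Se2 (Se) sets effort on bond)
#4 stroke at J1  (C1 outputs effort q/C1)
#0 stroke at J2  (0-jn J1 has e-setter on 4)
#1 stroke at R1  (J2 needs exactly one f-in)

β0 →J2
β1 →R1
β2 →J2
β3 →J2
β4 →J1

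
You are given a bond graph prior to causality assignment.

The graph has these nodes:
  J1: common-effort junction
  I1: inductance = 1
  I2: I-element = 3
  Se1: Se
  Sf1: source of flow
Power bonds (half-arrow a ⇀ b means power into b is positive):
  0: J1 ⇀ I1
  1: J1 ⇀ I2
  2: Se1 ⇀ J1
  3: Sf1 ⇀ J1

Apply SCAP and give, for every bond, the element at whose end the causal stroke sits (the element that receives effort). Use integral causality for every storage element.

bond 0 →I1
bond 1 →I2
bond 2 →J1
bond 3 →Sf1

b2 |J1  (Se1: effort source, stroke at far end)
b3 |Sf1  (source Sf1 imposes f)
b0 |I1  (J1 effort already set via bond 2)
b1 |I2  (J1 effort already set via bond 2)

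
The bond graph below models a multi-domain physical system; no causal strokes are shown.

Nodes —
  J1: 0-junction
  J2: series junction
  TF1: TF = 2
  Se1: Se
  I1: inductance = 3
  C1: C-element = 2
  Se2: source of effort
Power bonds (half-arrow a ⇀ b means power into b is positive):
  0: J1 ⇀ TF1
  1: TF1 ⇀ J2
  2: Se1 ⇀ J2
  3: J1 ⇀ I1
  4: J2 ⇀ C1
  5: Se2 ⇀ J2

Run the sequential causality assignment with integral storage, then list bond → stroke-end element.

b2 stroke at J2  (source Se1 imposes e)
b5 stroke at J2  (Se2 (Se) sets effort on bond)
b3 stroke at I1  (I1 outputs flow p/I1)
b0 stroke at J1  (J1 needs exactly one e-in)
b1 stroke at TF1  (TF TF1: opposite of bond 0)
b4 stroke at J2  (1-jn J2 has f-setter on 1)

#0 →J1
#1 →TF1
#2 →J2
#3 →I1
#4 →J2
#5 →J2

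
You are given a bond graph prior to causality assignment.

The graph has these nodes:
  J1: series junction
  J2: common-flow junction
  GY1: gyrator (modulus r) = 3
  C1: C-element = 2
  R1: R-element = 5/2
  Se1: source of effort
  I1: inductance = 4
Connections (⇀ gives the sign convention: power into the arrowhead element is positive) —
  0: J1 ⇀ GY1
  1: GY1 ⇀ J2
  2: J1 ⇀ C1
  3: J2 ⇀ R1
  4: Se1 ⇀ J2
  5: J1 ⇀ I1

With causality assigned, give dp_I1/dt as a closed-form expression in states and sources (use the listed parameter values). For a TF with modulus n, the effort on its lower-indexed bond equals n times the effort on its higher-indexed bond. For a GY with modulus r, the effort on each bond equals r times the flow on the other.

dp_I1/dt = -6*E_Se1/5 - 9*p_I1/10 - q_C1/2

bond 4 |J2  (Se1: effort source, stroke at far end)
bond 2 |J1  (C1 outputs effort q/C1)
bond 5 |I1  (I1 integral (f out))
bond 0 |J1  (J1 flow already set via bond 5)
bond 1 |J2  (GY1 both-in/both-out from 0)
bond 3 |R1  (only one flow-in slot at J2)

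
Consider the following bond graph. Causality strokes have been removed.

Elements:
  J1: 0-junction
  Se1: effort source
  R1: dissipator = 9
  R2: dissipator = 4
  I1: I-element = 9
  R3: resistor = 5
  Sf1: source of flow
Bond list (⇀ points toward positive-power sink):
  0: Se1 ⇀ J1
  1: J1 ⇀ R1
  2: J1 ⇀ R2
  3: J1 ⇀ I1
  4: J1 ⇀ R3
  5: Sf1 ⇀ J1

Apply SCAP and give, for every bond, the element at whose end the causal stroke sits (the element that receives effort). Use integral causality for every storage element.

b0 |J1  (source Se1 imposes e)
b5 |Sf1  (Sf1 (Sf) sets flow on bond)
b1 |R1  (0-jn J1 has e-setter on 0)
b2 |R2  (J1 effort already set via bond 0)
b3 |I1  (J1: bond 0 brought effort, rest push out)
b4 |R3  (J1 effort already set via bond 0)

bond 0 →J1
bond 1 →R1
bond 2 →R2
bond 3 →I1
bond 4 →R3
bond 5 →Sf1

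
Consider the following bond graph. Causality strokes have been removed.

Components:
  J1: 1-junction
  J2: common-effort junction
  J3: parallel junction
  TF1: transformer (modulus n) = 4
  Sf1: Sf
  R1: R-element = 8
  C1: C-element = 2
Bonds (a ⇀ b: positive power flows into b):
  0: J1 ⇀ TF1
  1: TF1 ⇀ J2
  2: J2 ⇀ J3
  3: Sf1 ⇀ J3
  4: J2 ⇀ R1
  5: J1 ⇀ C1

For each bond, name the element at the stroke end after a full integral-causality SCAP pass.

β3 stroke→Sf1  (source Sf1 imposes f)
β2 stroke→J3  (J3 needs exactly one e-in)
β5 stroke→J1  (C1 integral (e out))
β0 stroke→TF1  (J1: last free bond brings flow in)
β1 stroke→J2  (TF1: transformer flips bond 0)
β4 stroke→R1  (J2: bond 1 brought effort, rest push out)

bond 0 stroke→TF1
bond 1 stroke→J2
bond 2 stroke→J3
bond 3 stroke→Sf1
bond 4 stroke→R1
bond 5 stroke→J1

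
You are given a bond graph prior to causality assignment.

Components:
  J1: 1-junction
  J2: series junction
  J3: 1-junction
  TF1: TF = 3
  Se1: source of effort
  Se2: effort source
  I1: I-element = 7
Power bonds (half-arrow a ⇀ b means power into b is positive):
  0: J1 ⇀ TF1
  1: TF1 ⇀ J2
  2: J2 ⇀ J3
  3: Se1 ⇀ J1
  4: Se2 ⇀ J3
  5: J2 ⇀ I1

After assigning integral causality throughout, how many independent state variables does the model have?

1  (I1 all integral)

#3 →J1  (Se1 fixes effort; stroke away)
#4 →J3  (Se2: effort source, stroke at far end)
#0 →TF1  (J1: last free bond brings flow in)
#2 →J2  (closing 1-jn rule on J3)
#1 →J2  (TF1: transformer flips bond 0)
#5 →I1  (closing 1-jn rule on J2)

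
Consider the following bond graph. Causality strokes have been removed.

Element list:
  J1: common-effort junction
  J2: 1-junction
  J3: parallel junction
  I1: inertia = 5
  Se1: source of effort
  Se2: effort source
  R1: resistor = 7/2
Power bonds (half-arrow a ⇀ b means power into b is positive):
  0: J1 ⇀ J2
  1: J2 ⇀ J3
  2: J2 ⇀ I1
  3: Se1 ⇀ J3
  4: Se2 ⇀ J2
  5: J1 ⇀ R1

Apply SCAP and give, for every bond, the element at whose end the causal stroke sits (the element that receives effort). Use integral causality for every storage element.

bond 0 |J2
bond 1 |J2
bond 2 |I1
bond 3 |J3
bond 4 |J2
bond 5 |J1

β3 |J3  (Se1 (Se) sets effort on bond)
β4 |J2  (Se2 fixes effort; stroke away)
β1 |J2  (J3: bond 3 brought effort, rest push out)
β2 |I1  (prefer integral on I1)
β0 |J2  (J2 flow already set via bond 2)
β5 |J1  (only one effort-in slot at J1)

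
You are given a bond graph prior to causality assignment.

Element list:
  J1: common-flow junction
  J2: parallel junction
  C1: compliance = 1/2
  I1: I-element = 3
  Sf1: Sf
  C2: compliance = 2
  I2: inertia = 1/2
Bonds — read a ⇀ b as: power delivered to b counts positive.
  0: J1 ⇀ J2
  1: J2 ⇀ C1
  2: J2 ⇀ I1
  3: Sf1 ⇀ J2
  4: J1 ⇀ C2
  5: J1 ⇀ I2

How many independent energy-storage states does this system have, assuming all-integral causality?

4  (C1, C2, I1, I2 all integral)

#3 →Sf1  (Sf1: flow source, stroke at near end)
#1 →J2  (prefer integral on C1)
#0 →J1  (J2: bond 1 brought effort, rest push out)
#2 →I1  (0-jn J2 has e-setter on 1)
#4 →J1  (C2 integral (e out))
#5 →I2  (J1: last free bond brings flow in)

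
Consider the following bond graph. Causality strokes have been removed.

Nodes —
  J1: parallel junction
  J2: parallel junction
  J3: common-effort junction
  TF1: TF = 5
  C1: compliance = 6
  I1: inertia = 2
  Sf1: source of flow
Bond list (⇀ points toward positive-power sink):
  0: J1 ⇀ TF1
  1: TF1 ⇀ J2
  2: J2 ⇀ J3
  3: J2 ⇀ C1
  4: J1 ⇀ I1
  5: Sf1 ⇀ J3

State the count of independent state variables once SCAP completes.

b5 stroke→Sf1  (Sf1 fixes flow; stroke at Sf1)
b2 stroke→J3  (closing 0-jn rule on J3)
b3 stroke→J2  (C1 outputs effort q/C1)
b1 stroke→TF1  (0-jn J2 has e-setter on 3)
b0 stroke→J1  (TF1 one-in-one-out from 1)
b4 stroke→I1  (J1: bond 0 brought effort, rest push out)

2  (C1, I1 all integral)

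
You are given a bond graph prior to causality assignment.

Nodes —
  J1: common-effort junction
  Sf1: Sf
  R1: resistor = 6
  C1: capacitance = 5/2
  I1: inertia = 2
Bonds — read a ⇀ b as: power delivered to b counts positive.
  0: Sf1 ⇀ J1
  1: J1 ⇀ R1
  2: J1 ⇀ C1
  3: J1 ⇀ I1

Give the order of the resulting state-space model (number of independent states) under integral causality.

2  (C1, I1 all integral)

b0 stroke at Sf1  (Sf1 fixes flow; stroke at Sf1)
b2 stroke at J1  (C1 outputs effort q/C1)
b1 stroke at R1  (common-e at J1 fixed by 2)
b3 stroke at I1  (J1 effort already set via bond 2)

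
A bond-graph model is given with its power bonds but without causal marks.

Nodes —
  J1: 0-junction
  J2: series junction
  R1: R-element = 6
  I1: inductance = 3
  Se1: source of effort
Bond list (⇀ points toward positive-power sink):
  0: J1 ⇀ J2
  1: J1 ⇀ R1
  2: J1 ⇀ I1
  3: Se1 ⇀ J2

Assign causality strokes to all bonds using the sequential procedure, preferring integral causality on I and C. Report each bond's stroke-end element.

bond 3 →J2  (Se1 (Se) sets effort on bond)
bond 0 →J1  (only one flow-in slot at J2)
bond 1 →R1  (J1 effort already set via bond 0)
bond 2 →I1  (common-e at J1 fixed by 0)

#0 →J1
#1 →R1
#2 →I1
#3 →J2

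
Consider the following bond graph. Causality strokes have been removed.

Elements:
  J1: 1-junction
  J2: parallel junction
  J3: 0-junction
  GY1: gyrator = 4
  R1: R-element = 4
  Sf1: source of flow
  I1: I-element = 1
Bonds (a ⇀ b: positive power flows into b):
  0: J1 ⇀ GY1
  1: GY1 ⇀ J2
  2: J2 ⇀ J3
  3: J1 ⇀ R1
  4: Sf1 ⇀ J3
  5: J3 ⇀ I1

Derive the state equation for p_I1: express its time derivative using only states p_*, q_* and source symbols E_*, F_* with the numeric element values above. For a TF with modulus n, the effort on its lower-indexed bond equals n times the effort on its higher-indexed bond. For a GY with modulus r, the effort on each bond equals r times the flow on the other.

bond 4 stroke at Sf1  (Sf1 fixes flow; stroke at Sf1)
bond 5 stroke at I1  (I1: I, integral causality)
bond 2 stroke at J3  (closing 0-jn rule on J3)
bond 1 stroke at J2  (J2 needs exactly one e-in)
bond 0 stroke at J1  (GY1 both-in/both-out from 1)
bond 3 stroke at R1  (J1: last free bond brings flow in)

dp_I1/dt = 4*F_Sf1 - 4*p_I1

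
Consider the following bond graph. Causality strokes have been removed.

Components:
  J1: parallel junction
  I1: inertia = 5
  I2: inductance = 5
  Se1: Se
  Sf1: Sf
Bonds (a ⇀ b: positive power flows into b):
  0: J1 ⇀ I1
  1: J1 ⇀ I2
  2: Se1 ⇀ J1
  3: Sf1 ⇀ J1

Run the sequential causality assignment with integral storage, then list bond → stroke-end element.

bond 2 stroke at J1  (Se1 fixes effort; stroke away)
bond 3 stroke at Sf1  (source Sf1 imposes f)
bond 0 stroke at I1  (0-jn J1 has e-setter on 2)
bond 1 stroke at I2  (common-e at J1 fixed by 2)

b0 stroke→I1
b1 stroke→I2
b2 stroke→J1
b3 stroke→Sf1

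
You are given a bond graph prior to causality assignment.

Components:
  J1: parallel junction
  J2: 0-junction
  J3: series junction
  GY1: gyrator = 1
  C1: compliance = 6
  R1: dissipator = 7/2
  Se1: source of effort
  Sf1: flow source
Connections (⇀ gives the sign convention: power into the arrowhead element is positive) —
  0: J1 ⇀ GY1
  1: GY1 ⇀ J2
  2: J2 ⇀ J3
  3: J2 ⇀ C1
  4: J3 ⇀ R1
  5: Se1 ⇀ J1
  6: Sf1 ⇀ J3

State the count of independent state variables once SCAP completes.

1  (C1 all integral)

β5 stroke→J1  (Se1: effort source, stroke at far end)
β6 stroke→Sf1  (Sf1 (Sf) sets flow on bond)
β0 stroke→GY1  (J1 effort already set via bond 5)
β2 stroke→J3  (1-jn J3 has f-setter on 6)
β4 stroke→J3  (1-jn J3 has f-setter on 6)
β1 stroke→GY1  (GY1 both-in/both-out from 0)
β3 stroke→J2  (only one effort-in slot at J2)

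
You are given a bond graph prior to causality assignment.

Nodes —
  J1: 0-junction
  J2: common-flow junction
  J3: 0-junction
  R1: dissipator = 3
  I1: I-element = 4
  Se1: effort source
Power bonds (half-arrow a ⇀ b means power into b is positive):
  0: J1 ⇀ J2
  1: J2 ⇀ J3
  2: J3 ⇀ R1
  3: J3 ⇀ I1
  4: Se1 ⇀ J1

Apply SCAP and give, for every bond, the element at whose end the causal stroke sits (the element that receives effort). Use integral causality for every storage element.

β4 →J1  (Se1 fixes effort; stroke away)
β0 →J2  (J1: bond 4 brought effort, rest push out)
β1 →J3  (J2 needs exactly one f-in)
β2 →R1  (0-jn J3 has e-setter on 1)
β3 →I1  (J3 effort already set via bond 1)

bond 0 |J2
bond 1 |J3
bond 2 |R1
bond 3 |I1
bond 4 |J1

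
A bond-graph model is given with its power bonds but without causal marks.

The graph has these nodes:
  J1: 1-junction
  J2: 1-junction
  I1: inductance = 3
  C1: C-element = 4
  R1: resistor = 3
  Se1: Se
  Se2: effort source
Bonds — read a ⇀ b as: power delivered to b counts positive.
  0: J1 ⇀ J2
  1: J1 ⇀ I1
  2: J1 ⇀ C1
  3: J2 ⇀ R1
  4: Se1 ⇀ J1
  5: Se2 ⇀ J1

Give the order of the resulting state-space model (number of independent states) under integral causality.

#4 stroke→J1  (Se1 fixes effort; stroke away)
#5 stroke→J1  (Se2 (Se) sets effort on bond)
#1 stroke→I1  (I1: I, integral causality)
#0 stroke→J1  (J1 flow already set via bond 1)
#2 stroke→J1  (1-jn J1 has f-setter on 1)
#3 stroke→J2  (1-jn J2 has f-setter on 0)

2  (C1, I1 all integral)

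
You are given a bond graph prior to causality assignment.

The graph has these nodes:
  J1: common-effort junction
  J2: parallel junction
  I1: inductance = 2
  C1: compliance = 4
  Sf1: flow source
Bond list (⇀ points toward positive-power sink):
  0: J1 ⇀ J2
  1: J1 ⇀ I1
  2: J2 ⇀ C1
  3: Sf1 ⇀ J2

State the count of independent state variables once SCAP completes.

2  (C1, I1 all integral)

bond 3 →Sf1  (Sf1 fixes flow; stroke at Sf1)
bond 1 →I1  (I1 outputs flow p/I1)
bond 0 →J1  (J1 needs exactly one e-in)
bond 2 →J2  (closing 0-jn rule on J2)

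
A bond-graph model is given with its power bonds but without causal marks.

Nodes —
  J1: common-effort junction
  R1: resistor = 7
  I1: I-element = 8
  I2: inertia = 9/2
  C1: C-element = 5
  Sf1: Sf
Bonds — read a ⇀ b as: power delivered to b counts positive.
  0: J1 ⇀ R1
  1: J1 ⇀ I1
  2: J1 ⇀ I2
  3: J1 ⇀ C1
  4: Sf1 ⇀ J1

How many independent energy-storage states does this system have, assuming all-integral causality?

b4 stroke at Sf1  (source Sf1 imposes f)
b1 stroke at I1  (I1: I, integral causality)
b2 stroke at I2  (prefer integral on I2)
b3 stroke at J1  (prefer integral on C1)
b0 stroke at R1  (0-jn J1 has e-setter on 3)

3  (C1, I1, I2 all integral)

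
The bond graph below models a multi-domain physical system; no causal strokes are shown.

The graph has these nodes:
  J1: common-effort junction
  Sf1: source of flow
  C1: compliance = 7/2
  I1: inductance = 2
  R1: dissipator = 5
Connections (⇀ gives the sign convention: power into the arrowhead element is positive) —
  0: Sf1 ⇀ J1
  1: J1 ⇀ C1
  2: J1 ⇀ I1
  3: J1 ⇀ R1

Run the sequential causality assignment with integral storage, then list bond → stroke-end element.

bond 0 stroke→Sf1
bond 1 stroke→J1
bond 2 stroke→I1
bond 3 stroke→R1

b0 stroke→Sf1  (Sf1: flow source, stroke at near end)
b1 stroke→J1  (C1 outputs effort q/C1)
b2 stroke→I1  (common-e at J1 fixed by 1)
b3 stroke→R1  (J1 effort already set via bond 1)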